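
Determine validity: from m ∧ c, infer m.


This matches the form of conjunction elimination: the conclusion follows in every model of the premises.

Valid.


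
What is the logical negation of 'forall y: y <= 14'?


¬(forall x: φ) = exists x: ¬φ, and ¬(exists x: φ) = forall x: ¬φ.
Apply to the universal statement.

exists y: ~(y <= 14)


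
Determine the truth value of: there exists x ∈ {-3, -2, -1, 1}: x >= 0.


Evaluate the predicate on each element: -3:F, -2:F, -1:F, 1:T.
Witness x = 1 satisfies the predicate.

T


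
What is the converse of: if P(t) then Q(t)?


The converse of (P → Q) is (Q → P). It is not in general equivalent to the original.
Here P = 'P(t)' and Q = 'Q(t)'.

If Q(t), then P(t).


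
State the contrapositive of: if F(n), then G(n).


The contrapositive of (P → Q) is (¬Q → ¬P); it is logically equivalent to the original.
Here P = 'F(n)' and Q = 'G(n)'.

If not (G(n)), then not (F(n)).


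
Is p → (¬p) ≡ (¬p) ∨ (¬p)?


Compare truth tables:
p | φ | ψ
---------
F | T | T
T | F | F
The columns φ and ψ agree on every row.

Yes, they are logically equivalent.


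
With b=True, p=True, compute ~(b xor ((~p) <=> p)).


Substitute b=True, p=True:
~p = False
(~p) <=> p = False <=> True = False
b xor ((~p) <=> p) = True xor False = True
~(b xor ((~p) <=> p)) = False

False


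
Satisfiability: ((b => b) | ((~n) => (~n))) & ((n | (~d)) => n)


Search for a satisfying assignment over {b, d, n}.
Try b=False, d=True, n=False: the formula evaluates to True.
A satisfying assignment exists.

Satisfiable.


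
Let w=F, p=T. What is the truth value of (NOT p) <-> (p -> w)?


Substitute w=F, p=T:
NOT p = F
p -> w = T -> F = F
(NOT p) <-> (p -> w) = F <-> F = T

T


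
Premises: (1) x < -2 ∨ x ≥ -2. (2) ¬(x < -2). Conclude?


Disjunctive syllogism: from (P ∨ Q) and ¬P, infer Q.
One disjunct, 'x < -2', is ruled out; the other must hold.

x ≥ -2


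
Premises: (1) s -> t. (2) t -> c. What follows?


Hypothetical syllogism: from (P → Q) and (Q → R), infer (P → R).
Chain the two implications through the shared middle term 't'.

s -> c


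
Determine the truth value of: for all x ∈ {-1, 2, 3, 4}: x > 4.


Evaluate the predicate on each element: -1:F, 2:F, 3:F, 4:F.
Counterexample x = -1 fails the predicate.

F


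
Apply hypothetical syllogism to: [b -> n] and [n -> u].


Hypothetical syllogism: from (P → Q) and (Q → R), infer (P → R).
Chain the two implications through the shared middle term 'n'.

b -> u


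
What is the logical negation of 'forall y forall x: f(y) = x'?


Negation flips each quantifier (∀↔∃) and negates the inner predicate.
¬(forall y forall x: φ) = exists y exists x: ¬φ.

exists y exists x: ~(f(y) = x)


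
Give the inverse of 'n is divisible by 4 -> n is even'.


The inverse of (P → Q) is (¬P → ¬Q). It is equivalent to the converse, not to the original.
Here P = 'n is divisible by 4' and Q = 'n is even'.

If not (n is divisible by 4), then not (n is even).


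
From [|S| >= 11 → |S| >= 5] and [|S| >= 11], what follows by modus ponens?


Modus ponens: from (P → Q) and P, infer Q.
P = '|S| >= 11' is asserted, and P → Q holds, so Q follows.

|S| >= 5.


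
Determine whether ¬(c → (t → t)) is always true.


Build the truth table over {c, t}:
c | t | φ
---------
F | F | F
T | F | F
F | T | F
T | T | F
Counterexample at row 1: with c=F, t=F, the formula is F.

No, it is not a tautology.


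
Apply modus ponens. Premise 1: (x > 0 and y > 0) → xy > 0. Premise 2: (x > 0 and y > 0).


Modus ponens: from (P → Q) and P, infer Q.
P = '(x > 0 and y > 0)' is asserted, and P → Q holds, so Q follows.

xy > 0.


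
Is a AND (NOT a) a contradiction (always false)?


Truth table over {a}:
a | φ
-----
F | F
T | F
Every row is false.

Yes, it is a contradiction.


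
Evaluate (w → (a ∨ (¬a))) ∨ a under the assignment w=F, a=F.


Substitute w=F, a=F:
¬a = T
a ∨ (¬a) = F ∨ T = T
w → (a ∨ (¬a)) = F → T = T
(w → (a ∨ (¬a))) ∨ a = T ∨ F = T

T


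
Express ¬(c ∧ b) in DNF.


Step 1: Apply De Morgan: ¬(c ∧ b) = ¬c ∨ ¬b.

(¬c) ∨ (¬b)


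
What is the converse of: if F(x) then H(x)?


The converse of (P → Q) is (Q → P). It is not in general equivalent to the original.
Here P = 'F(x)' and Q = 'H(x)'.

If H(x), then F(x).


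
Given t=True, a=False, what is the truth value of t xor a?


Exclusive or is true when exactly one operand is true.
Substitute: t=True, a=False.
True xor False evaluates to True.

True


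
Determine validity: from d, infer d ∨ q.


This matches the form of disjunction introduction: the conclusion follows in every model of the premises.

Valid.


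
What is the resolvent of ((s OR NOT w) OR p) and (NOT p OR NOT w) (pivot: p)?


The clauses contain complementary literals p and NOTp.
Resolution eliminates this pair and disjoins the remaining literals (merging duplicates).

(s OR NOT w)


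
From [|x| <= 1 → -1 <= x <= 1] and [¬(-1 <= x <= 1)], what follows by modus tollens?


Modus tollens: from (P → Q) and ¬Q, infer ¬P.
Q = '-1 <= x <= 1' is denied; since P → Q, P must also fail.

Not (|x| <= 1).


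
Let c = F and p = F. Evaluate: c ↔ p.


Biconditional is true when both operands have the same truth value.
Substitute: c=F, p=F.
F ↔ F evaluates to T.

T


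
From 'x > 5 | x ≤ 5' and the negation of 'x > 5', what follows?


Disjunctive syllogism: from (P ∨ Q) and ¬P, infer Q.
One disjunct, 'x > 5', is ruled out; the other must hold.

x ≤ 5


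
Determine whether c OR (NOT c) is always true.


Build the truth table over {c}:
c | φ
-----
F | T
T | T
Every row evaluates to true.

Yes, it is a tautology.


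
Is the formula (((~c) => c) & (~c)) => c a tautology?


Build the truth table over {c}:
c | φ
-----
False | True
True | True
Every row evaluates to true.

Yes, it is a tautology.


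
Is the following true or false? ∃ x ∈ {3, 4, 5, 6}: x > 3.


Evaluate the predicate on each element: 3:F, 4:T, 5:T, 6:T.
Witness x = 4 satisfies the predicate.

T


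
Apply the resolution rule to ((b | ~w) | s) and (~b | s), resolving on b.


The clauses contain complementary literals b and ~b.
Resolution eliminates this pair and disjoins the remaining literals (merging duplicates).

(s | ~w)


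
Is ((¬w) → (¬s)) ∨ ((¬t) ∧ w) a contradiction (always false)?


Truth table over {s, t, w}:
s | t | w | φ
-------------
F | F | F | T
T | F | F | F
F | T | F | T
T | T | F | F
F | F | T | T
T | F | T | T
F | T | T | T
T | T | T | T
Satisfying assignment at row 1: s=F, t=F, w=F gives T.

No, it is not a contradiction.


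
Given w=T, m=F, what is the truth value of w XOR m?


Exclusive or is true when exactly one operand is true.
Substitute: w=T, m=F.
T XOR F evaluates to T.

T


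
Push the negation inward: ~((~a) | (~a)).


De Morgan: the negation of a disjunction is the conjunction of the negations.
Distribute ~ across |, flipping it to &, and negate each literal.

a & a


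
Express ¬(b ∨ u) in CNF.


Step 1: Apply De Morgan: ¬(b ∨ u) = ¬b ∧ ¬u.

(¬b) ∧ (¬u)


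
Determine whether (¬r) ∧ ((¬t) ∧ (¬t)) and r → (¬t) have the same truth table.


Compare truth tables:
r | t | φ | ψ
-------------
F | F | T | T
T | F | F | T
F | T | F | T
T | T | F | F
They differ at row 2 (r=T, t=F): φ=F but ψ=T.

No, they are not logically equivalent.


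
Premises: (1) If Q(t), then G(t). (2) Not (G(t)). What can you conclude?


Modus tollens: from (P → Q) and ¬Q, infer ¬P.
Q = 'G(t)' is denied; since P → Q, P must also fail.

Not (Q(t)).


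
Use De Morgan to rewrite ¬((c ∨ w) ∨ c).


De Morgan: the negation of a disjunction is the conjunction of the negations.
Distribute ¬ across ∨, flipping it to ∧, and negate each literal.

((¬c) ∧ (¬w)) ∧ (¬c)


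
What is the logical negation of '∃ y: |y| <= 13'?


¬(∀ x: φ) = ∃ x: ¬φ, and ¬(∃ x: φ) = ∀ x: ¬φ.
Apply to the existential statement.

∀ y: ¬(|y| <= 13)


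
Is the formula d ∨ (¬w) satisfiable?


Search for a satisfying assignment over {d, w}.
Try d=F, w=F: the formula evaluates to T.
A satisfying assignment exists.

Satisfiable.


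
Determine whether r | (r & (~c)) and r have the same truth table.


Compare truth tables:
c | r | φ | ψ
-------------
False | False | False | False
True | False | False | False
False | True | True | True
True | True | True | True
The columns φ and ψ agree on every row.

Yes, they are logically equivalent.


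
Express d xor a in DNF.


Step 1: d ⊕ a is true exactly when they disagree: (d ∧ ¬a) ∨ (¬d ∧ a).

(d & (~a)) | ((~d) & a)


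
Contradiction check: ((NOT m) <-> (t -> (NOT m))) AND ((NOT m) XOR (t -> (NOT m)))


Truth table over {m, t}:
m | t | φ
---------
F | F | F
T | F | F
F | T | F
T | T | F
Every row is false.

Yes, it is a contradiction.


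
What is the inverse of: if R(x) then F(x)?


The inverse of (P → Q) is (¬P → ¬Q). It is equivalent to the converse, not to the original.
Here P = 'R(x)' and Q = 'F(x)'.

If not (R(x)), then not (F(x)).


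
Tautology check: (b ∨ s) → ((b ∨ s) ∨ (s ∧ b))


Build the truth table over {b, s}:
b | s | φ
---------
F | F | T
T | F | T
F | T | T
T | T | T
Every row evaluates to true.

Yes, it is a tautology.


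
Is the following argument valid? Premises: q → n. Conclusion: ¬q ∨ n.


This matches the form of material implication: the conclusion follows in every model of the premises.

Valid.


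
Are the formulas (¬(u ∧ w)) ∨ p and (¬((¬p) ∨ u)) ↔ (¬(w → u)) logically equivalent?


Compare truth tables:
p | u | w | φ | ψ
-----------------
F | F | F | T | T
T | F | F | T | F
F | T | F | T | T
T | T | F | T | T
F | F | T | T | F
T | F | T | T | T
F | T | T | F | T
T | T | T | T | T
They differ at row 2 (p=T, u=F, w=F): φ=T but ψ=F.

No, they are not logically equivalent.


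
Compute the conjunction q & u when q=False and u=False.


Conjunction is true only when both operands are true.
Substitute: q=False, u=False.
False & False evaluates to False.

False


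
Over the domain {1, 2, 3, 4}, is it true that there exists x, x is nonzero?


Evaluate the predicate on each element: 1:T, 2:T, 3:T, 4:T.
Witness x = 1 satisfies the predicate.

T


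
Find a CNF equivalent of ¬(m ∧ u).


Step 1: Apply De Morgan: ¬(m ∧ u) = ¬m ∨ ¬u.

(¬m) ∨ (¬u)


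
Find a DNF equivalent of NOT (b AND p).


Step 1: Apply De Morgan: ¬(b ∧ p) = ¬b ∨ ¬p.

(NOT b) OR (NOT p)


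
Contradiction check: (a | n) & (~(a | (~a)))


Truth table over {a, n}:
a | n | φ
---------
False | False | False
True | False | False
False | True | False
True | True | False
Every row is false.

Yes, it is a contradiction.


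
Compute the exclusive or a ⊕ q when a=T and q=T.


Exclusive or is true when exactly one operand is true.
Substitute: a=T, q=T.
T ⊕ T evaluates to F.

F


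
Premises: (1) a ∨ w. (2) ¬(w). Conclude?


Disjunctive syllogism: from (P ∨ Q) and ¬P, infer Q.
One disjunct, 'w', is ruled out; the other must hold.

a


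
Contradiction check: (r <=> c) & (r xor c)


Truth table over {c, r}:
c | r | φ
---------
False | False | False
True | False | False
False | True | False
True | True | False
Every row is false.

Yes, it is a contradiction.


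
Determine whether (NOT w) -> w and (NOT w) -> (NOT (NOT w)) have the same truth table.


Compare truth tables:
w | φ | ψ
---------
F | F | F
T | T | T
The columns φ and ψ agree on every row.

Yes, they are logically equivalent.


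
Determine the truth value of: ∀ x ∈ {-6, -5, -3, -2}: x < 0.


Evaluate the predicate on each element: -6:T, -5:T, -3:T, -2:T.
Every element satisfies the predicate.

T


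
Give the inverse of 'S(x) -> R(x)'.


The inverse of (P → Q) is (¬P → ¬Q). It is equivalent to the converse, not to the original.
Here P = 'S(x)' and Q = 'R(x)'.

If not (S(x)), then not (R(x)).


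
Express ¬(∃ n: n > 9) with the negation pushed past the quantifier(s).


¬(∀ x: φ) = ∃ x: ¬φ, and ¬(∃ x: φ) = ∀ x: ¬φ.
Apply to the existential statement.

∀ n: ¬(n > 9)


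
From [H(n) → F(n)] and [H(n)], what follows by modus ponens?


Modus ponens: from (P → Q) and P, infer Q.
P = 'H(n)' is asserted, and P → Q holds, so Q follows.

F(n).


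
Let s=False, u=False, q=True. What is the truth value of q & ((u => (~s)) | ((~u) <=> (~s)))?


Substitute s=False, u=False, q=True:
~s = True
u => (~s) = False => True = True
~u = True
~s = True
(~u) <=> (~s) = True <=> True = True
(u => (~s)) | ((~u) <=> (~s)) = True | True = True
q & ((u => (~s)) | ((~u) <=> (~s))) = True & True = True

True


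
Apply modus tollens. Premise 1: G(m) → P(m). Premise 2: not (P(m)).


Modus tollens: from (P → Q) and ¬Q, infer ¬P.
Q = 'P(m)' is denied; since P → Q, P must also fail.

Not (G(m)).


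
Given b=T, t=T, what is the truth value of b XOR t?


Exclusive or is true when exactly one operand is true.
Substitute: b=T, t=T.
T XOR T evaluates to F.

F


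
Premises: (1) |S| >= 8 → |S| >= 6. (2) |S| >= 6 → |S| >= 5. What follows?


Hypothetical syllogism: from (P → Q) and (Q → R), infer (P → R).
Chain the two implications through the shared middle term '|S| >= 6'.

|S| >= 8 → |S| >= 5


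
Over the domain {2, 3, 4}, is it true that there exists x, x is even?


Evaluate the predicate on each element: 2:T, 3:F, 4:T.
Witness x = 2 satisfies the predicate.

T


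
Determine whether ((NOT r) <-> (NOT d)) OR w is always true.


Build the truth table over {d, r, w}:
d | r | w | φ
-------------
F | F | F | T
T | F | F | F
F | T | F | F
T | T | F | T
F | F | T | T
T | F | T | T
F | T | T | T
T | T | T | T
Counterexample at row 2: with d=T, r=F, w=F, the formula is F.

No, it is not a tautology.


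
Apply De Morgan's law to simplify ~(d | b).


De Morgan: the negation of a disjunction is the conjunction of the negations.
Distribute ~ across |, flipping it to &, and negate each literal.

(~d) & (~b)


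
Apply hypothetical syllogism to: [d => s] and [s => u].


Hypothetical syllogism: from (P → Q) and (Q → R), infer (P → R).
Chain the two implications through the shared middle term 's'.

d => u


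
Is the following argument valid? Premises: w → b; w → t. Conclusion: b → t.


This is (no valid rule). There exist truth assignments where the premises are all true but the conclusion is false.

Invalid.


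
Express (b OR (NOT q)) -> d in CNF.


Step 1: Rewrite as ¬(b ∨ (¬q)) ∨ d = (¬b ∧ ¬(¬q)) ∨ d.
Step 2: Distribute ∨ over ∧.
Step 3: Eliminate any double negations (¬¬X = X).

((NOT b) OR d) AND (q OR d)


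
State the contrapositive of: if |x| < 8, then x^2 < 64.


The contrapositive of (P → Q) is (¬Q → ¬P); it is logically equivalent to the original.
Here P = '|x| < 8' and Q = 'x^2 < 64'.

If not (x^2 < 64), then not (|x| < 8).


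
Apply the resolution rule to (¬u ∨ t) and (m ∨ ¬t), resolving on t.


The clauses contain complementary literals t and ¬t.
Resolution eliminates this pair and disjoins the remaining literals (merging duplicates).

(¬u ∨ m)


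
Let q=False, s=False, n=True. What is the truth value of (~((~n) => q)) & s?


Substitute q=False, s=False, n=True:
~n = False
(~n) => q = False => False = True
~((~n) => q) = False
(~((~n) => q)) & s = False & False = False

False


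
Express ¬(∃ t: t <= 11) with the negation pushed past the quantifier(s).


¬(∀ x: φ) = ∃ x: ¬φ, and ¬(∃ x: φ) = ∀ x: ¬φ.
Apply to the existential statement.

∀ t: ¬(t <= 11)


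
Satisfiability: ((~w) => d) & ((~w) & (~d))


Check all 4 assignments over {d, w}:
d | w | φ
---------
False | False | False
True | False | False
False | True | False
True | True | False
No assignment makes the formula true.

Unsatisfiable.


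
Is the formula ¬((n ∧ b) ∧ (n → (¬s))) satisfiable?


Search for a satisfying assignment over {b, n, s}.
Try b=F, n=F, s=F: the formula evaluates to T.
A satisfying assignment exists.

Satisfiable.


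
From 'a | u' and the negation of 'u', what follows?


Disjunctive syllogism: from (P ∨ Q) and ¬P, infer Q.
One disjunct, 'u', is ruled out; the other must hold.

a


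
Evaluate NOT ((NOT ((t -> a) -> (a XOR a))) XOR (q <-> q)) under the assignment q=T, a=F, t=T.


Substitute q=T, a=F, t=T:
t -> a = T -> F = F
a XOR a = F XOR F = F
(t -> a) -> (a XOR a) = F -> F = T
NOT ((t -> a) -> (a XOR a)) = F
q <-> q = T <-> T = T
(NOT ((t -> a) -> (a XOR a))) XOR (q <-> q) = F XOR T = T
NOT ((NOT ((t -> a) -> (a XOR a))) XOR (q <-> q)) = F

F


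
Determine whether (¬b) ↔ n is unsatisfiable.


Truth table over {b, n}:
b | n | φ
---------
F | F | F
T | F | T
F | T | T
T | T | F
Satisfying assignment at row 2: b=T, n=F gives T.

No, it is not a contradiction.


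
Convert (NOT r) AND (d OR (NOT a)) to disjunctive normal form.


Step 1: Distribute ∧ over ∨: (¬r) ∧ (d ∨ (¬a)) = ((¬r) ∧ d) ∨ ((¬r) ∧ (¬a)).

((NOT r) AND d) OR ((NOT r) AND (NOT a))


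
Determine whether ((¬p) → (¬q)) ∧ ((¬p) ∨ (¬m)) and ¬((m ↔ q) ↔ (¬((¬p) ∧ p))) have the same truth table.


Compare truth tables:
m | p | q | φ | ψ
-----------------
F | F | F | T | F
T | F | F | T | T
F | T | F | T | F
T | T | F | F | T
F | F | T | F | T
T | F | T | F | F
F | T | T | T | T
T | T | T | F | F
They differ at row 1 (m=F, p=F, q=F): φ=T but ψ=F.

No, they are not logically equivalent.


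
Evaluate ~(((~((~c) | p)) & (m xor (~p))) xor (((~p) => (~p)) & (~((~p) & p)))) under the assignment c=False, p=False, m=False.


Substitute c=False, p=False, m=False:
… (earlier sub-steps elided)
(~((~c) | p)) & (m xor (~p)) = False & True = False
~p = True
~p = True
(~p) => (~p) = True => True = True
~p = True
(~p) & p = True & False = False
~((~p) & p) = True
((~p) => (~p)) & (~((~p) & p)) = True & True = True
((~((~c) | p)) & (m xor (~p))) xor (((~p) => (~p)) & (~((~p) & p))) = False xor True = True
~(((~((~c) | p)) & (m xor (~p))) xor (((~p) => (~p)) & (~((~p) & p)))) = False

False


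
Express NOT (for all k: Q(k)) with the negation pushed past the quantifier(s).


¬(for all x: φ) = there exists x: ¬φ, and ¬(there exists x: φ) = for all x: ¬φ.
Apply to the universal statement.

there exists k: NOT(Q(k))


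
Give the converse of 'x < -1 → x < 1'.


The converse of (P → Q) is (Q → P). It is not in general equivalent to the original.
Here P = 'x < -1' and Q = 'x < 1'.

If x < 1, then x < -1.


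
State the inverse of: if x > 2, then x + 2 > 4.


The inverse of (P → Q) is (¬P → ¬Q). It is equivalent to the converse, not to the original.
Here P = 'x > 2' and Q = 'x + 2 > 4'.

If not (x > 2), then not (x + 2 > 4).


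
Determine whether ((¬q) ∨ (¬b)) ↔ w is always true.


Build the truth table over {b, q, w}:
b | q | w | φ
-------------
F | F | F | F
T | F | F | F
F | T | F | F
T | T | F | T
F | F | T | T
T | F | T | T
F | T | T | T
T | T | T | F
Counterexample at row 1: with b=F, q=F, w=F, the formula is F.

No, it is not a tautology.


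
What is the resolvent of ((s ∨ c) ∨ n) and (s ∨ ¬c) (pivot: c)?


The clauses contain complementary literals c and ¬c.
Resolution eliminates this pair and disjoins the remaining literals (merging duplicates).

(n ∨ s)


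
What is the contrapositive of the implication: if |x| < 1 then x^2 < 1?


The contrapositive of (P → Q) is (¬Q → ¬P); it is logically equivalent to the original.
Here P = '|x| < 1' and Q = 'x^2 < 1'.

If not (x^2 < 1), then not (|x| < 1).


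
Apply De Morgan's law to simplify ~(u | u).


De Morgan: the negation of a disjunction is the conjunction of the negations.
Distribute ~ across |, flipping it to &, and negate each literal.

(~u) & (~u)


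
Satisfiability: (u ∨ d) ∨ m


Search for a satisfying assignment over {d, m, u}.
Try d=T, m=F, u=F: the formula evaluates to T.
A satisfying assignment exists.

Satisfiable.


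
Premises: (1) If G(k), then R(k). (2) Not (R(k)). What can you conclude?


Modus tollens: from (P → Q) and ¬Q, infer ¬P.
Q = 'R(k)' is denied; since P → Q, P must also fail.

Not (G(k)).


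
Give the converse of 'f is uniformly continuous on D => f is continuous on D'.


The converse of (P → Q) is (Q → P). It is not in general equivalent to the original.
Here P = 'f is uniformly continuous on D' and Q = 'f is continuous on D'.

If f is continuous on D, then f is uniformly continuous on D.


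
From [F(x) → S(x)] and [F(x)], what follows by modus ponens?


Modus ponens: from (P → Q) and P, infer Q.
P = 'F(x)' is asserted, and P → Q holds, so Q follows.

S(x).


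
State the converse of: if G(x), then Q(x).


The converse of (P → Q) is (Q → P). It is not in general equivalent to the original.
Here P = 'G(x)' and Q = 'Q(x)'.

If Q(x), then G(x).


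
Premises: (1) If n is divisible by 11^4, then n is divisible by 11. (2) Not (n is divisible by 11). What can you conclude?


Modus tollens: from (P → Q) and ¬Q, infer ¬P.
Q = 'n is divisible by 11' is denied; since P → Q, P must also fail.

Not (n is divisible by 11^4).


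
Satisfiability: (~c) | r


Search for a satisfying assignment over {c, r}.
Try c=False, r=False: the formula evaluates to True.
A satisfying assignment exists.

Satisfiable.


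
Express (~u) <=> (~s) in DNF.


Step 1: (¬u) ↔ (¬s) is true exactly when both agree: ((¬u) ∧ (¬s)) ∨ (¬(¬u) ∧ ¬(¬s)).
Step 2: Eliminate any double negations (¬¬X = X).

((~u) & (~s)) | (u & s)


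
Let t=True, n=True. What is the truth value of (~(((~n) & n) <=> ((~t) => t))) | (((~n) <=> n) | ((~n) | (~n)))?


Substitute t=True, n=True:
… (earlier sub-steps elided)
(~t) => t = False => True = True
((~n) & n) <=> ((~t) => t) = False <=> True = False
~(((~n) & n) <=> ((~t) => t)) = True
~n = False
(~n) <=> n = False <=> True = False
~n = False
~n = False
(~n) | (~n) = False | False = False
((~n) <=> n) | ((~n) | (~n)) = False | False = False
(~(((~n) & n) <=> ((~t) => t))) | (((~n) <=> n) | ((~n) | (~n))) = True | False = True

True


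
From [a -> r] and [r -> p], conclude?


Hypothetical syllogism: from (P → Q) and (Q → R), infer (P → R).
Chain the two implications through the shared middle term 'r'.

a -> p


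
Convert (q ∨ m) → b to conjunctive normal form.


Step 1: Rewrite as ¬(q ∨ m) ∨ b = (¬q ∧ ¬m) ∨ b.
Step 2: Distribute ∨ over ∧.

((¬q) ∨ b) ∧ ((¬m) ∨ b)


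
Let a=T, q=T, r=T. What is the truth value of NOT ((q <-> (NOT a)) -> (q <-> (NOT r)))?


Substitute a=T, q=T, r=T:
NOT a = F
q <-> (NOT a) = T <-> F = F
NOT r = F
q <-> (NOT r) = T <-> F = F
(q <-> (NOT a)) -> (q <-> (NOT r)) = F -> F = T
NOT ((q <-> (NOT a)) -> (q <-> (NOT r))) = F

F


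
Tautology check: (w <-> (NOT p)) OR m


Build the truth table over {m, p, w}:
m | p | w | φ
-------------
F | F | F | F
T | F | F | T
F | T | F | T
T | T | F | T
F | F | T | T
T | F | T | T
F | T | T | F
T | T | T | T
Counterexample at row 1: with m=F, p=F, w=F, the formula is F.

No, it is not a tautology.


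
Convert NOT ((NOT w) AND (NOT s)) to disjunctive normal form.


Step 1: Apply De Morgan: ¬((¬w) ∧ (¬s)) = ¬(¬w) ∨ ¬(¬s).
Step 2: Eliminate any double negations (¬¬X = X).

w OR s


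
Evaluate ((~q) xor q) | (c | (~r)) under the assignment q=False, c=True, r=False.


Substitute q=False, c=True, r=False:
~q = True
(~q) xor q = True xor False = True
~r = True
c | (~r) = True | True = True
((~q) xor q) | (c | (~r)) = True | True = True

True


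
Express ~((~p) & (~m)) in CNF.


Step 1: Apply De Morgan: ¬((¬p) ∧ (¬m)) = ¬(¬p) ∨ ¬(¬m).
Step 2: Eliminate any double negations (¬¬X = X).

p | m


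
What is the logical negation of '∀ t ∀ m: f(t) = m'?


Negation flips each quantifier (∀↔∃) and negates the inner predicate.
¬(∀ t ∀ m: φ) = ∃ t ∃ m: ¬φ.

∃ t ∃ m: ¬(f(t) = m)


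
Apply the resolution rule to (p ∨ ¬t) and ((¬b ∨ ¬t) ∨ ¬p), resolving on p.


The clauses contain complementary literals p and ¬p.
Resolution eliminates this pair and disjoins the remaining literals (merging duplicates).

(¬t ∨ ¬b)


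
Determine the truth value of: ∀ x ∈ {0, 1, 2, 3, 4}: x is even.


Evaluate the predicate on each element: 0:T, 1:F, 2:T, 3:F, 4:T.
Counterexample x = 1 fails the predicate.

F


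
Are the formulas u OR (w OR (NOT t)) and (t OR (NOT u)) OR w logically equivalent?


Compare truth tables:
t | u | w | φ | ψ
-----------------
F | F | F | T | T
T | F | F | F | T
F | T | F | T | F
T | T | F | T | T
F | F | T | T | T
T | F | T | T | T
F | T | T | T | T
T | T | T | T | T
They differ at row 2 (t=T, u=F, w=F): φ=F but ψ=T.

No, they are not logically equivalent.


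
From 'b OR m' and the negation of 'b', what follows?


Disjunctive syllogism: from (P ∨ Q) and ¬P, infer Q.
One disjunct, 'b', is ruled out; the other must hold.

m


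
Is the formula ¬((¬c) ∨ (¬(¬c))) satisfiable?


Check all 2 assignments over {c}:
c | φ
-----
F | F
T | F
No assignment makes the formula true.

Unsatisfiable.


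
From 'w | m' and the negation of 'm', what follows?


Disjunctive syllogism: from (P ∨ Q) and ¬P, infer Q.
One disjunct, 'm', is ruled out; the other must hold.

w


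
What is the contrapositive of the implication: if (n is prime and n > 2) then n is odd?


The contrapositive of (P → Q) is (¬Q → ¬P); it is logically equivalent to the original.
Here P = '(n is prime and n > 2)' and Q = 'n is odd'.

If not (n is odd), then not ((n is prime and n > 2)).


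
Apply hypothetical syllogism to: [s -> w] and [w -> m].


Hypothetical syllogism: from (P → Q) and (Q → R), infer (P → R).
Chain the two implications through the shared middle term 'w'.

s -> m


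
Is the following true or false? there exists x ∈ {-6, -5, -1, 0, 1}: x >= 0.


Evaluate the predicate on each element: -6:F, -5:F, -1:F, 0:T, 1:T.
Witness x = 0 satisfies the predicate.

T


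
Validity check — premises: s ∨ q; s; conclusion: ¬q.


This is affirming a disjunct (fallacy). There exist truth assignments where the premises are all true but the conclusion is false.

Invalid.


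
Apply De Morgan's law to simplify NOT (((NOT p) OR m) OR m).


De Morgan: the negation of a disjunction is the conjunction of the negations.
Distribute NOT across OR, flipping it to AND, and negate each literal.

(p AND (NOT m)) AND (NOT m)


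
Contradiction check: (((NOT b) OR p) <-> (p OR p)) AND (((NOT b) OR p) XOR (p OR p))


Truth table over {b, p}:
b | p | φ
---------
F | F | F
T | F | F
F | T | F
T | T | F
Every row is false.

Yes, it is a contradiction.


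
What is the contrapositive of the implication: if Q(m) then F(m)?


The contrapositive of (P → Q) is (¬Q → ¬P); it is logically equivalent to the original.
Here P = 'Q(m)' and Q = 'F(m)'.

If not (F(m)), then not (Q(m)).


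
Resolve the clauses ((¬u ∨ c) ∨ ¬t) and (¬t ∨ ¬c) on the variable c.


The clauses contain complementary literals c and ¬c.
Resolution eliminates this pair and disjoins the remaining literals (merging duplicates).

(¬t ∨ ¬u)


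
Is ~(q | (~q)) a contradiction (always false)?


Truth table over {q}:
q | φ
-----
False | False
True | False
Every row is false.

Yes, it is a contradiction.


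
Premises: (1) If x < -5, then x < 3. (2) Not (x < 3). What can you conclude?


Modus tollens: from (P → Q) and ¬Q, infer ¬P.
Q = 'x < 3' is denied; since P → Q, P must also fail.

Not (x < -5).


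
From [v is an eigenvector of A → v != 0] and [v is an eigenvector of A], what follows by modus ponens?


Modus ponens: from (P → Q) and P, infer Q.
P = 'v is an eigenvector of A' is asserted, and P → Q holds, so Q follows.

v != 0.


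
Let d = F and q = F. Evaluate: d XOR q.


Exclusive or is true when exactly one operand is true.
Substitute: d=F, q=F.
F XOR F evaluates to F.

F


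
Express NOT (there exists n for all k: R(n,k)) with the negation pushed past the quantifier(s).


Negation flips each quantifier (∀↔∃) and negates the inner predicate.
¬(there exists n for all k: φ) = for all n there exists k: ¬φ.

for all n there exists k: NOT(R(n,k))


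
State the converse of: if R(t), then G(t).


The converse of (P → Q) is (Q → P). It is not in general equivalent to the original.
Here P = 'R(t)' and Q = 'G(t)'.

If G(t), then R(t).


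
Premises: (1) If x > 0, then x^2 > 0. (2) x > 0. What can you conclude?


Modus ponens: from (P → Q) and P, infer Q.
P = 'x > 0' is asserted, and P → Q holds, so Q follows.

x^2 > 0.


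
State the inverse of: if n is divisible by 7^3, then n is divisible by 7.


The inverse of (P → Q) is (¬P → ¬Q). It is equivalent to the converse, not to the original.
Here P = 'n is divisible by 7^3' and Q = 'n is divisible by 7'.

If not (n is divisible by 7^3), then not (n is divisible by 7).


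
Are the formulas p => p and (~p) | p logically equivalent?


Compare truth tables:
p | φ | ψ
---------
False | True | True
True | True | True
The columns φ and ψ agree on every row.

Yes, they are logically equivalent.


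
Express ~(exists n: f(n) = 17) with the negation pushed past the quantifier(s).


¬(forall x: φ) = exists x: ¬φ, and ¬(exists x: φ) = forall x: ¬φ.
Apply to the existential statement.

forall n: ~(f(n) = 17)


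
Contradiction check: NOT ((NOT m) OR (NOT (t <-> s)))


Truth table over {m, s, t}:
m | s | t | φ
-------------
F | F | F | F
T | F | F | T
F | T | F | F
T | T | F | F
F | F | T | F
T | F | T | F
F | T | T | F
T | T | T | T
Satisfying assignment at row 2: m=T, s=F, t=F gives T.

No, it is not a contradiction.


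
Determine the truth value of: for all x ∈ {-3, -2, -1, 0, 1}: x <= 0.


Evaluate the predicate on each element: -3:T, -2:T, -1:T, 0:T, 1:F.
Counterexample x = 1 fails the predicate.

F


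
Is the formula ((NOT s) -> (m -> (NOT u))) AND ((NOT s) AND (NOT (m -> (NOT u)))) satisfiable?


Check all 8 assignments over {m, s, u}:
m | s | u | φ
-------------
F | F | F | F
T | F | F | F
F | T | F | F
T | T | F | F
F | F | T | F
T | F | T | F
F | T | T | F
T | T | T | F
No assignment makes the formula true.

Unsatisfiable.


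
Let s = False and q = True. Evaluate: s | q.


Disjunction is false only when both operands are false.
Substitute: s=False, q=True.
False | True evaluates to True.

True


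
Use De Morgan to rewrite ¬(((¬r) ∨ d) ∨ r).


De Morgan: the negation of a disjunction is the conjunction of the negations.
Distribute ¬ across ∨, flipping it to ∧, and negate each literal.

(r ∧ (¬d)) ∧ (¬r)


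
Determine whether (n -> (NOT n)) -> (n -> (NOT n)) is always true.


Build the truth table over {n}:
n | φ
-----
F | T
T | T
Every row evaluates to true.

Yes, it is a tautology.


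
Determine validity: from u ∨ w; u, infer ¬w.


This is affirming a disjunct (fallacy). There exist truth assignments where the premises are all true but the conclusion is false.

Invalid.


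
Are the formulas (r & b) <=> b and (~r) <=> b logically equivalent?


Compare truth tables:
b | r | φ | ψ
-------------
False | False | True | False
True | False | False | True
False | True | True | True
True | True | True | False
They differ at row 1 (b=False, r=False): φ=True but ψ=False.

No, they are not logically equivalent.


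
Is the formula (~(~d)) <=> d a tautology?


Build the truth table over {d}:
d | φ
-----
False | True
True | True
Every row evaluates to true.

Yes, it is a tautology.


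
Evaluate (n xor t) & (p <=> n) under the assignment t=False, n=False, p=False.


Substitute t=False, n=False, p=False:
n xor t = False xor False = False
p <=> n = False <=> False = True
(n xor t) & (p <=> n) = False & True = False

False


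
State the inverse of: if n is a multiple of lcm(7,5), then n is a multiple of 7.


The inverse of (P → Q) is (¬P → ¬Q). It is equivalent to the converse, not to the original.
Here P = 'n is a multiple of lcm(7,5)' and Q = 'n is a multiple of 7'.

If not (n is a multiple of lcm(7,5)), then not (n is a multiple of 7).


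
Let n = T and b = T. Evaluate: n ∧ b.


Conjunction is true only when both operands are true.
Substitute: n=T, b=T.
T ∧ T evaluates to T.

T


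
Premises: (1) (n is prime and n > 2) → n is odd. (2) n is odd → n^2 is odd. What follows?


Hypothetical syllogism: from (P → Q) and (Q → R), infer (P → R).
Chain the two implications through the shared middle term 'n is odd'.

(n is prime and n > 2) → n^2 is odd


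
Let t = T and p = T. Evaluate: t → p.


Implication is false only when antecedent is true and consequent is false.
Substitute: t=T, p=T.
T → T evaluates to T.

T


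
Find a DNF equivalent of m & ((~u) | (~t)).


Step 1: Distribute ∧ over ∨: m ∧ ((¬u) ∨ (¬t)) = (m ∧ (¬u)) ∨ (m ∧ (¬t)).

(m & (~u)) | (m & (~t))


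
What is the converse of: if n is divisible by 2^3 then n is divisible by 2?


The converse of (P → Q) is (Q → P). It is not in general equivalent to the original.
Here P = 'n is divisible by 2^3' and Q = 'n is divisible by 2'.

If n is divisible by 2, then n is divisible by 2^3.


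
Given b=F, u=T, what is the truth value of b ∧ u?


Conjunction is true only when both operands are true.
Substitute: b=F, u=T.
F ∧ T evaluates to F.

F


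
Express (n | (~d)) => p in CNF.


Step 1: Rewrite as ¬(n ∨ (¬d)) ∨ p = (¬n ∧ ¬(¬d)) ∨ p.
Step 2: Distribute ∨ over ∧.
Step 3: Eliminate any double negations (¬¬X = X).

((~n) | p) & (d | p)


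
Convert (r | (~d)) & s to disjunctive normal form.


Step 1: Distribute ∧ over ∨: (r ∨ (¬d)) ∧ s = (r ∧ s) ∨ ((¬d) ∧ s).

(r & s) | ((~d) & s)


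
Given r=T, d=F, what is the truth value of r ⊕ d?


Exclusive or is true when exactly one operand is true.
Substitute: r=T, d=F.
T ⊕ F evaluates to T.

T


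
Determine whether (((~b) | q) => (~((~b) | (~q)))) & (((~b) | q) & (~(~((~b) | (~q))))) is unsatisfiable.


Truth table over {b, q}:
b | q | φ
---------
False | False | False
True | False | False
False | True | False
True | True | False
Every row is false.

Yes, it is a contradiction.


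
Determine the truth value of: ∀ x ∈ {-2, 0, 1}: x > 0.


Evaluate the predicate on each element: -2:F, 0:F, 1:T.
Counterexample x = -2 fails the predicate.

F


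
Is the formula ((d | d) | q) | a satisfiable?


Search for a satisfying assignment over {a, d, q}.
Try a=True, d=False, q=False: the formula evaluates to True.
A satisfying assignment exists.

Satisfiable.


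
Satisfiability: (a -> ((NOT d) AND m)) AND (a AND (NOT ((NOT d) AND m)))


Check all 8 assignments over {a, d, m}:
a | d | m | φ
-------------
F | F | F | F
T | F | F | F
F | T | F | F
T | T | F | F
F | F | T | F
T | F | T | F
F | T | T | F
T | T | T | F
No assignment makes the formula true.

Unsatisfiable.


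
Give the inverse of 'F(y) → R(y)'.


The inverse of (P → Q) is (¬P → ¬Q). It is equivalent to the converse, not to the original.
Here P = 'F(y)' and Q = 'R(y)'.

If not (F(y)), then not (R(y)).


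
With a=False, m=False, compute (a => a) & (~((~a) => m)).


Substitute a=False, m=False:
a => a = False => False = True
~a = True
(~a) => m = True => False = False
~((~a) => m) = True
(a => a) & (~((~a) => m)) = True & True = True

True


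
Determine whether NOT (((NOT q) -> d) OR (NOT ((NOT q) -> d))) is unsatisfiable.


Truth table over {d, q}:
d | q | φ
---------
F | F | F
T | F | F
F | T | F
T | T | F
Every row is false.

Yes, it is a contradiction.


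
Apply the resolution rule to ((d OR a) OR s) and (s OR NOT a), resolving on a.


The clauses contain complementary literals a and NOTa.
Resolution eliminates this pair and disjoins the remaining literals (merging duplicates).

(d OR s)


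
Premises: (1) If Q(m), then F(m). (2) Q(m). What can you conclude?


Modus ponens: from (P → Q) and P, infer Q.
P = 'Q(m)' is asserted, and P → Q holds, so Q follows.

F(m).


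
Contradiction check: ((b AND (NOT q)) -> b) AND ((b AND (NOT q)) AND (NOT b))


Truth table over {b, q}:
b | q | φ
---------
F | F | F
T | F | F
F | T | F
T | T | F
Every row is false.

Yes, it is a contradiction.


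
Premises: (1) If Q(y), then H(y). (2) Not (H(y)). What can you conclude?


Modus tollens: from (P → Q) and ¬Q, infer ¬P.
Q = 'H(y)' is denied; since P → Q, P must also fail.

Not (Q(y)).


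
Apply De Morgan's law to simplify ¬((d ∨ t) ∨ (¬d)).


De Morgan: the negation of a disjunction is the conjunction of the negations.
Distribute ¬ across ∨, flipping it to ∧, and negate each literal.

((¬d) ∧ (¬t)) ∧ d


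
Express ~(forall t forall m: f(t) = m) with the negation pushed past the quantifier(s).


Negation flips each quantifier (∀↔∃) and negates the inner predicate.
¬(forall t forall m: φ) = exists t exists m: ¬φ.

exists t exists m: ~(f(t) = m)


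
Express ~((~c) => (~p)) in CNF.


Step 1: Rewrite (¬c) → (¬p) as ¬(¬c) ∨ (¬p).
Step 2: Negate: ¬(¬(¬c) ∨ (¬p)) = (¬c) ∧ ¬(¬p) (De Morgan + double negation).
Step 3: Eliminate any double negations (¬¬X = X).

(~c) & p


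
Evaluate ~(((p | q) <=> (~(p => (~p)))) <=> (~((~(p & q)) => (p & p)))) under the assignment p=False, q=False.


Substitute p=False, q=False:
… (earlier sub-steps elided)
p => (~p) = False => True = True
~(p => (~p)) = False
(p | q) <=> (~(p => (~p))) = False <=> False = True
p & q = False & False = False
~(p & q) = True
p & p = False & False = False
(~(p & q)) => (p & p) = True => False = False
~((~(p & q)) => (p & p)) = True
((p | q) <=> (~(p => (~p)))) <=> (~((~(p & q)) => (p & p))) = True <=> True = True
~(((p | q) <=> (~(p => (~p)))) <=> (~((~(p & q)) => (p & p)))) = False

False


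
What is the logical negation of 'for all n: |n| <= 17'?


¬(for all x: φ) = there exists x: ¬φ, and ¬(there exists x: φ) = for all x: ¬φ.
Apply to the universal statement.

there exists n: NOT(|n| <= 17)


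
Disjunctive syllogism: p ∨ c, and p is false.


Disjunctive syllogism: from (P ∨ Q) and ¬P, infer Q.
One disjunct, 'p', is ruled out; the other must hold.

c


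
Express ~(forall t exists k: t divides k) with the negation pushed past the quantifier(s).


Negation flips each quantifier (∀↔∃) and negates the inner predicate.
¬(forall t exists k: φ) = exists t forall k: ¬φ.

exists t forall k: ~(t divides k)


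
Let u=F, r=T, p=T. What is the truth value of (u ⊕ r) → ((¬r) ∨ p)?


Substitute u=F, r=T, p=T:
u ⊕ r = F ⊕ T = T
¬r = F
(¬r) ∨ p = F ∨ T = T
(u ⊕ r) → ((¬r) ∨ p) = T → T = T

T


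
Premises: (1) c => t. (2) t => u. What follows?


Hypothetical syllogism: from (P → Q) and (Q → R), infer (P → R).
Chain the two implications through the shared middle term 't'.

c => u


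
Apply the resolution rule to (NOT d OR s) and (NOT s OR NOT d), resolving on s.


The clauses contain complementary literals s and NOTs.
Resolution eliminates this pair and disjoins the remaining literals (merging duplicates).

NOT d
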